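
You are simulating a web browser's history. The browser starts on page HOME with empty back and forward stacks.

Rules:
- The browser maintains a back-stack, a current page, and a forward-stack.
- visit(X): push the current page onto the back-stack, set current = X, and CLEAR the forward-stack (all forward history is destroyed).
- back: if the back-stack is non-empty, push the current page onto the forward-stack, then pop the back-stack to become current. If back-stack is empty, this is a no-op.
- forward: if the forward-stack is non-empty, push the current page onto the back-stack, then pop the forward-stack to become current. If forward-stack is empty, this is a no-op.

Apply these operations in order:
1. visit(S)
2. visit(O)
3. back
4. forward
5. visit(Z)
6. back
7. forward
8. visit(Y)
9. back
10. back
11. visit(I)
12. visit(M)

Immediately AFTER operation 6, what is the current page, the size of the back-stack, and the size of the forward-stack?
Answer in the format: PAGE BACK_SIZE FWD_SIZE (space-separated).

After 1 (visit(S)): cur=S back=1 fwd=0
After 2 (visit(O)): cur=O back=2 fwd=0
After 3 (back): cur=S back=1 fwd=1
After 4 (forward): cur=O back=2 fwd=0
After 5 (visit(Z)): cur=Z back=3 fwd=0
After 6 (back): cur=O back=2 fwd=1

O 2 1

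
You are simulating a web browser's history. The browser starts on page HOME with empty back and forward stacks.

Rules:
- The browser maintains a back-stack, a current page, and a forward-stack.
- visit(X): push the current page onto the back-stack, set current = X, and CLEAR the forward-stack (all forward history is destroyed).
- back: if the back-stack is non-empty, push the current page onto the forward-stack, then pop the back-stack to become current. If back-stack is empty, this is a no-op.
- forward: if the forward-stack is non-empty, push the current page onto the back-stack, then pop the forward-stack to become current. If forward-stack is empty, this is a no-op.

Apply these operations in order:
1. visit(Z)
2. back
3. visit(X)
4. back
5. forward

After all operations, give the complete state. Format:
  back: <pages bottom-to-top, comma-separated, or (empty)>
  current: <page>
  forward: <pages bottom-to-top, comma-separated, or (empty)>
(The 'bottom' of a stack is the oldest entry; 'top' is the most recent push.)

Answer: back: HOME
current: X
forward: (empty)

Derivation:
After 1 (visit(Z)): cur=Z back=1 fwd=0
After 2 (back): cur=HOME back=0 fwd=1
After 3 (visit(X)): cur=X back=1 fwd=0
After 4 (back): cur=HOME back=0 fwd=1
After 5 (forward): cur=X back=1 fwd=0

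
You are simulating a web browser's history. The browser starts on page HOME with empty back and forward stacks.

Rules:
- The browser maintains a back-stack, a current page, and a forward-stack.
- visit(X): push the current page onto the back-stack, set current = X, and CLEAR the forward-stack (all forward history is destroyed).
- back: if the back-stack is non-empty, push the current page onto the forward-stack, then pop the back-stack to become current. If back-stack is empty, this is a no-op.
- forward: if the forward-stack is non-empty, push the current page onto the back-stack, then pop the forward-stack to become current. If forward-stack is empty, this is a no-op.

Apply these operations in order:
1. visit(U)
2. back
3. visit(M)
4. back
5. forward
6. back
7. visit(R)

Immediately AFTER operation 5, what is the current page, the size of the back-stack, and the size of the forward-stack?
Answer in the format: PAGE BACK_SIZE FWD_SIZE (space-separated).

After 1 (visit(U)): cur=U back=1 fwd=0
After 2 (back): cur=HOME back=0 fwd=1
After 3 (visit(M)): cur=M back=1 fwd=0
After 4 (back): cur=HOME back=0 fwd=1
After 5 (forward): cur=M back=1 fwd=0

M 1 0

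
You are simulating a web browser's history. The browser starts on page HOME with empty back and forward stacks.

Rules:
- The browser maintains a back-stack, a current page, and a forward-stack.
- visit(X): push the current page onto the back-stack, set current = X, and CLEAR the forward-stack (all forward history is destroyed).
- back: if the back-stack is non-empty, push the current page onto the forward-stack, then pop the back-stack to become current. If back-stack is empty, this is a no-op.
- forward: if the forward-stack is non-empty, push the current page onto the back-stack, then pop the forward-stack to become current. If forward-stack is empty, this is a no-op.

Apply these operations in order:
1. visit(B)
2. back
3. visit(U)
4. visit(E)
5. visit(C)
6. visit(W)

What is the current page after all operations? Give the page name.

Answer: W

Derivation:
After 1 (visit(B)): cur=B back=1 fwd=0
After 2 (back): cur=HOME back=0 fwd=1
After 3 (visit(U)): cur=U back=1 fwd=0
After 4 (visit(E)): cur=E back=2 fwd=0
After 5 (visit(C)): cur=C back=3 fwd=0
After 6 (visit(W)): cur=W back=4 fwd=0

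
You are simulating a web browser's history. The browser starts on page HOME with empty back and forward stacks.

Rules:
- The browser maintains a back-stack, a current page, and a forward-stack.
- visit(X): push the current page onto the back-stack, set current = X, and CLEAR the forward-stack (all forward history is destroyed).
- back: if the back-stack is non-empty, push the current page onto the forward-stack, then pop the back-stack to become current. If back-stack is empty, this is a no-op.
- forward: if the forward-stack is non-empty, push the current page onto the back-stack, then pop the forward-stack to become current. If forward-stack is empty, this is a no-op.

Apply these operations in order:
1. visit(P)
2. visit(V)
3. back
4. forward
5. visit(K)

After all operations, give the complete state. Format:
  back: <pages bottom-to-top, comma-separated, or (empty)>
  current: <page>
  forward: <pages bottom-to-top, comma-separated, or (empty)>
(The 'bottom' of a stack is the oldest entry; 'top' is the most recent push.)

Answer: back: HOME,P,V
current: K
forward: (empty)

Derivation:
After 1 (visit(P)): cur=P back=1 fwd=0
After 2 (visit(V)): cur=V back=2 fwd=0
After 3 (back): cur=P back=1 fwd=1
After 4 (forward): cur=V back=2 fwd=0
After 5 (visit(K)): cur=K back=3 fwd=0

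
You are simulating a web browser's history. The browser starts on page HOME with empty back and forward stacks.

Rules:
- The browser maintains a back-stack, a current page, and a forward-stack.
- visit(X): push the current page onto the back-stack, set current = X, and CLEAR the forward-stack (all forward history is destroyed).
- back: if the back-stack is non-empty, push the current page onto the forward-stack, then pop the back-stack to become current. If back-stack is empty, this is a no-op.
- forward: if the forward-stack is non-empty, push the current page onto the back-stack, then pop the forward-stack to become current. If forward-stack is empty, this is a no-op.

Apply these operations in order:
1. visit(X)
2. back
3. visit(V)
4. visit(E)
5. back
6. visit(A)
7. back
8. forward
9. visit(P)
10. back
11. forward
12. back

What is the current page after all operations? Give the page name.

After 1 (visit(X)): cur=X back=1 fwd=0
After 2 (back): cur=HOME back=0 fwd=1
After 3 (visit(V)): cur=V back=1 fwd=0
After 4 (visit(E)): cur=E back=2 fwd=0
After 5 (back): cur=V back=1 fwd=1
After 6 (visit(A)): cur=A back=2 fwd=0
After 7 (back): cur=V back=1 fwd=1
After 8 (forward): cur=A back=2 fwd=0
After 9 (visit(P)): cur=P back=3 fwd=0
After 10 (back): cur=A back=2 fwd=1
After 11 (forward): cur=P back=3 fwd=0
After 12 (back): cur=A back=2 fwd=1

Answer: A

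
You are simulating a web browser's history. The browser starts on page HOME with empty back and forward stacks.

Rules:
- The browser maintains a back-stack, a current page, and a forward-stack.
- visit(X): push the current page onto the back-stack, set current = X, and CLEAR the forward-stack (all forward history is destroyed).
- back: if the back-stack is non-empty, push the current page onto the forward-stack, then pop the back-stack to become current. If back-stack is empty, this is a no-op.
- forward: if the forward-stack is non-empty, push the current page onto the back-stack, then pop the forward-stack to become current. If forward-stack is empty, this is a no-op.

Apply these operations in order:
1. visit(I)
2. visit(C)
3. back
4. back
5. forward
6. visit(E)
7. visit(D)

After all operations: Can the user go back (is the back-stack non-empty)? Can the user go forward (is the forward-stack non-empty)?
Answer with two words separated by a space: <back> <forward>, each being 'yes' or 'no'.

After 1 (visit(I)): cur=I back=1 fwd=0
After 2 (visit(C)): cur=C back=2 fwd=0
After 3 (back): cur=I back=1 fwd=1
After 4 (back): cur=HOME back=0 fwd=2
After 5 (forward): cur=I back=1 fwd=1
After 6 (visit(E)): cur=E back=2 fwd=0
After 7 (visit(D)): cur=D back=3 fwd=0

Answer: yes no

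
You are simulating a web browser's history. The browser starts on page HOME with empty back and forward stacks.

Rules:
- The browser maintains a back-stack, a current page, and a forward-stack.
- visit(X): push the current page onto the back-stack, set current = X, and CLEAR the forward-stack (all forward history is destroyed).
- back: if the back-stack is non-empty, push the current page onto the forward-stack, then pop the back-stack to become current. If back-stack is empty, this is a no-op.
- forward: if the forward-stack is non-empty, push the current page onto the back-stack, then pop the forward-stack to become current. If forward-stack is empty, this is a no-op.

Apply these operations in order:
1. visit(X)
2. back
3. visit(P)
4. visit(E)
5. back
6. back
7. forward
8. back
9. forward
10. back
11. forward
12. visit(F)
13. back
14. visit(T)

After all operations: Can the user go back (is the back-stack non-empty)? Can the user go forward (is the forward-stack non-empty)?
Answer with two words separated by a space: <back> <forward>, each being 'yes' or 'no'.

After 1 (visit(X)): cur=X back=1 fwd=0
After 2 (back): cur=HOME back=0 fwd=1
After 3 (visit(P)): cur=P back=1 fwd=0
After 4 (visit(E)): cur=E back=2 fwd=0
After 5 (back): cur=P back=1 fwd=1
After 6 (back): cur=HOME back=0 fwd=2
After 7 (forward): cur=P back=1 fwd=1
After 8 (back): cur=HOME back=0 fwd=2
After 9 (forward): cur=P back=1 fwd=1
After 10 (back): cur=HOME back=0 fwd=2
After 11 (forward): cur=P back=1 fwd=1
After 12 (visit(F)): cur=F back=2 fwd=0
After 13 (back): cur=P back=1 fwd=1
After 14 (visit(T)): cur=T back=2 fwd=0

Answer: yes no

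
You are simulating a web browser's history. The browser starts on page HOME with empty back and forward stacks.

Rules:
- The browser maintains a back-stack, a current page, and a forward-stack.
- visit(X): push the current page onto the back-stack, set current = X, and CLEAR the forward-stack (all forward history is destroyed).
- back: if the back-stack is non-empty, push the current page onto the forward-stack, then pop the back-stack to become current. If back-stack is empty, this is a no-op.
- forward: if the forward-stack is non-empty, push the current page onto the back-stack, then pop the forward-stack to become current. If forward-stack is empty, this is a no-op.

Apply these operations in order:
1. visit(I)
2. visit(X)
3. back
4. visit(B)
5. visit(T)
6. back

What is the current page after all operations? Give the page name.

Answer: B

Derivation:
After 1 (visit(I)): cur=I back=1 fwd=0
After 2 (visit(X)): cur=X back=2 fwd=0
After 3 (back): cur=I back=1 fwd=1
After 4 (visit(B)): cur=B back=2 fwd=0
After 5 (visit(T)): cur=T back=3 fwd=0
After 6 (back): cur=B back=2 fwd=1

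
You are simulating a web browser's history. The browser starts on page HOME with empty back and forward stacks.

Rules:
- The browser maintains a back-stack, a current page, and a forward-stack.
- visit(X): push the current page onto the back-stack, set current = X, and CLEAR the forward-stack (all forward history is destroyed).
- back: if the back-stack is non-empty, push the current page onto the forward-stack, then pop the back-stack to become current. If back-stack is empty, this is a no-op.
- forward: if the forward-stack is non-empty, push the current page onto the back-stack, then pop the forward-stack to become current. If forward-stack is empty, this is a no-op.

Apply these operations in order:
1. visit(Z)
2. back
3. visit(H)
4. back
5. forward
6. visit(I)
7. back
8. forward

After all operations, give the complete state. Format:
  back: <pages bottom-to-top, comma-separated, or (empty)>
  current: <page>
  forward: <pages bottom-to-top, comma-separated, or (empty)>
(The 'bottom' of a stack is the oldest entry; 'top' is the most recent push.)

Answer: back: HOME,H
current: I
forward: (empty)

Derivation:
After 1 (visit(Z)): cur=Z back=1 fwd=0
After 2 (back): cur=HOME back=0 fwd=1
After 3 (visit(H)): cur=H back=1 fwd=0
After 4 (back): cur=HOME back=0 fwd=1
After 5 (forward): cur=H back=1 fwd=0
After 6 (visit(I)): cur=I back=2 fwd=0
After 7 (back): cur=H back=1 fwd=1
After 8 (forward): cur=I back=2 fwd=0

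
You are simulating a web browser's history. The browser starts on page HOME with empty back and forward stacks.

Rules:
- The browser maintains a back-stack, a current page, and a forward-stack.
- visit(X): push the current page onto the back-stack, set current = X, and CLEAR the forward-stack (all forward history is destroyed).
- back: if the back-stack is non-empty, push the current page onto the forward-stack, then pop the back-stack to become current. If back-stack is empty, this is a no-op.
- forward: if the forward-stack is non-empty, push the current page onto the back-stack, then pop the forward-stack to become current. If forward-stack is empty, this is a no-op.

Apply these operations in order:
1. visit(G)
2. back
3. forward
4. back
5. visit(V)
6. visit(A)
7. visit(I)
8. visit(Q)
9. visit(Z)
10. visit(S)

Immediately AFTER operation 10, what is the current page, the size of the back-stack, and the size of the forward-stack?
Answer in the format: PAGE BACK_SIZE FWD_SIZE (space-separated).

After 1 (visit(G)): cur=G back=1 fwd=0
After 2 (back): cur=HOME back=0 fwd=1
After 3 (forward): cur=G back=1 fwd=0
After 4 (back): cur=HOME back=0 fwd=1
After 5 (visit(V)): cur=V back=1 fwd=0
After 6 (visit(A)): cur=A back=2 fwd=0
After 7 (visit(I)): cur=I back=3 fwd=0
After 8 (visit(Q)): cur=Q back=4 fwd=0
After 9 (visit(Z)): cur=Z back=5 fwd=0
After 10 (visit(S)): cur=S back=6 fwd=0

S 6 0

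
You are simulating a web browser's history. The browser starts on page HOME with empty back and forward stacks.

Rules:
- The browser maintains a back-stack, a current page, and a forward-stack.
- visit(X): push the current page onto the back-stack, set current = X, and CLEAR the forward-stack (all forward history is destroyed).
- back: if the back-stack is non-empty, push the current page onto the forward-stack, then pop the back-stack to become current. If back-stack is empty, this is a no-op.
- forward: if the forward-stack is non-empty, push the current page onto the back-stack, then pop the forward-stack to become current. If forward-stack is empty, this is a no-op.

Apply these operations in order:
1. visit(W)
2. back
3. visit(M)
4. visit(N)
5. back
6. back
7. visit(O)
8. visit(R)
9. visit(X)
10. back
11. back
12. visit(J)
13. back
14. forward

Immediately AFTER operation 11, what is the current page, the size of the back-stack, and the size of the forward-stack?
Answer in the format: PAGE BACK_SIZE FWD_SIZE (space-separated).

After 1 (visit(W)): cur=W back=1 fwd=0
After 2 (back): cur=HOME back=0 fwd=1
After 3 (visit(M)): cur=M back=1 fwd=0
After 4 (visit(N)): cur=N back=2 fwd=0
After 5 (back): cur=M back=1 fwd=1
After 6 (back): cur=HOME back=0 fwd=2
After 7 (visit(O)): cur=O back=1 fwd=0
After 8 (visit(R)): cur=R back=2 fwd=0
After 9 (visit(X)): cur=X back=3 fwd=0
After 10 (back): cur=R back=2 fwd=1
After 11 (back): cur=O back=1 fwd=2

O 1 2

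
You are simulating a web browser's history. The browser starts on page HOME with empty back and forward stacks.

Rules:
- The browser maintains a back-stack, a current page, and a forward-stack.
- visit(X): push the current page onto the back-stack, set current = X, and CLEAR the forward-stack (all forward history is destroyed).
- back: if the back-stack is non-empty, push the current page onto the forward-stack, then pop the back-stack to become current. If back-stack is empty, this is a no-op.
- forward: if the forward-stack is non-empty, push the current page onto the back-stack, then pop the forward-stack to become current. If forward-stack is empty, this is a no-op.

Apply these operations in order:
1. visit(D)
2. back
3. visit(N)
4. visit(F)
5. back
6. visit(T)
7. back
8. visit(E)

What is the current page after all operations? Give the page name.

Answer: E

Derivation:
After 1 (visit(D)): cur=D back=1 fwd=0
After 2 (back): cur=HOME back=0 fwd=1
After 3 (visit(N)): cur=N back=1 fwd=0
After 4 (visit(F)): cur=F back=2 fwd=0
After 5 (back): cur=N back=1 fwd=1
After 6 (visit(T)): cur=T back=2 fwd=0
After 7 (back): cur=N back=1 fwd=1
After 8 (visit(E)): cur=E back=2 fwd=0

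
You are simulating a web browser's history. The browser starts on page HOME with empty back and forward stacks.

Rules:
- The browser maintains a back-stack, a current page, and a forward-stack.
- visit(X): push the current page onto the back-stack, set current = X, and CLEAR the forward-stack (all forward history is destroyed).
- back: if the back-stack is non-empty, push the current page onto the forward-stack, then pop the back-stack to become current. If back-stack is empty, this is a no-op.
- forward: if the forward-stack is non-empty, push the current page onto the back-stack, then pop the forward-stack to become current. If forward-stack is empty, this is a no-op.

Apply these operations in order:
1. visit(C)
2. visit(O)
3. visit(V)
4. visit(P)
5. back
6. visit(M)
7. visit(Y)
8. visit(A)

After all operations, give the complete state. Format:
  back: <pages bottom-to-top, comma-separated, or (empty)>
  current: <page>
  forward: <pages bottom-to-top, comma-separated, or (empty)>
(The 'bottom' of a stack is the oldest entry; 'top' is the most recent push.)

Answer: back: HOME,C,O,V,M,Y
current: A
forward: (empty)

Derivation:
After 1 (visit(C)): cur=C back=1 fwd=0
After 2 (visit(O)): cur=O back=2 fwd=0
After 3 (visit(V)): cur=V back=3 fwd=0
After 4 (visit(P)): cur=P back=4 fwd=0
After 5 (back): cur=V back=3 fwd=1
After 6 (visit(M)): cur=M back=4 fwd=0
After 7 (visit(Y)): cur=Y back=5 fwd=0
After 8 (visit(A)): cur=A back=6 fwd=0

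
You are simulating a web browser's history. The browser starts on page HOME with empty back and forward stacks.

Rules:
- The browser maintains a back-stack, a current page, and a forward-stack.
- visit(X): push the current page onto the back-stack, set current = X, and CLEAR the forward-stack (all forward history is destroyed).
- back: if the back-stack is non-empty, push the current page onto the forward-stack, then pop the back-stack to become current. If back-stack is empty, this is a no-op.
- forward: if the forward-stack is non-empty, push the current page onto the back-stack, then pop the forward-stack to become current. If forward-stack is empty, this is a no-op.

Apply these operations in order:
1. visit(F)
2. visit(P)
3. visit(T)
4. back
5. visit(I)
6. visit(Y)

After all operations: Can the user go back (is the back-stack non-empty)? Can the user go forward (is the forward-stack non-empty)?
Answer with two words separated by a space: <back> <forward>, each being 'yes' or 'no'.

After 1 (visit(F)): cur=F back=1 fwd=0
After 2 (visit(P)): cur=P back=2 fwd=0
After 3 (visit(T)): cur=T back=3 fwd=0
After 4 (back): cur=P back=2 fwd=1
After 5 (visit(I)): cur=I back=3 fwd=0
After 6 (visit(Y)): cur=Y back=4 fwd=0

Answer: yes no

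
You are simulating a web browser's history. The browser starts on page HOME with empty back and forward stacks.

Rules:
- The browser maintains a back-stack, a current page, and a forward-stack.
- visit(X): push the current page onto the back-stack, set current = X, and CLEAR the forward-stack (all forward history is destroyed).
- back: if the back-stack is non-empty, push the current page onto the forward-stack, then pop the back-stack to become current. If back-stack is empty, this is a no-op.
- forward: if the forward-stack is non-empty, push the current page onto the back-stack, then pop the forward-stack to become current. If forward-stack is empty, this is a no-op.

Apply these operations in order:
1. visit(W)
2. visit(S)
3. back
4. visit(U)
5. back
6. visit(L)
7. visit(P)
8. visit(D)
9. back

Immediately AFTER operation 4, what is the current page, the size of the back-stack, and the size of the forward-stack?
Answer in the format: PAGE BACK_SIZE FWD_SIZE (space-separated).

After 1 (visit(W)): cur=W back=1 fwd=0
After 2 (visit(S)): cur=S back=2 fwd=0
After 3 (back): cur=W back=1 fwd=1
After 4 (visit(U)): cur=U back=2 fwd=0

U 2 0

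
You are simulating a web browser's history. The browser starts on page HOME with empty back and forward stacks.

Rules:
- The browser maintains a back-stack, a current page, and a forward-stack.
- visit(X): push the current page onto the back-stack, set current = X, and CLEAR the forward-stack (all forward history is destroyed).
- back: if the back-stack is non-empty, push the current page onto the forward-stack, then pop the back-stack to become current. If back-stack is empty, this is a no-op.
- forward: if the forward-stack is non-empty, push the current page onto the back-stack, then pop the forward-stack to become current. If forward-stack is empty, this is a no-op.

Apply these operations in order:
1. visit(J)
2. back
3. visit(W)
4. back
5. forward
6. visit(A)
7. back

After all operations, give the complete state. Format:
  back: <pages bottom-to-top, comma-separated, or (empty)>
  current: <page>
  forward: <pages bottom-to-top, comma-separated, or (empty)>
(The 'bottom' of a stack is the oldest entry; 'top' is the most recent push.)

Answer: back: HOME
current: W
forward: A

Derivation:
After 1 (visit(J)): cur=J back=1 fwd=0
After 2 (back): cur=HOME back=0 fwd=1
After 3 (visit(W)): cur=W back=1 fwd=0
After 4 (back): cur=HOME back=0 fwd=1
After 5 (forward): cur=W back=1 fwd=0
After 6 (visit(A)): cur=A back=2 fwd=0
After 7 (back): cur=W back=1 fwd=1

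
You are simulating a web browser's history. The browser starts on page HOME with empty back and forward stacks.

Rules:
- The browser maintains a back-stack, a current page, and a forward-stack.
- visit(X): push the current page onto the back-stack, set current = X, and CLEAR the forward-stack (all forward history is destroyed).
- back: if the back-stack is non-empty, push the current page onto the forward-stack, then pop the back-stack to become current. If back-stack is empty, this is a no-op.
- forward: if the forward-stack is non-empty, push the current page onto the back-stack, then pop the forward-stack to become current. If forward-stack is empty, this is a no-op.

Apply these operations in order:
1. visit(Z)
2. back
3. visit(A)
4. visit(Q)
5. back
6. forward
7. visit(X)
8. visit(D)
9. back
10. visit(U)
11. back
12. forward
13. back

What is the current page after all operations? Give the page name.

After 1 (visit(Z)): cur=Z back=1 fwd=0
After 2 (back): cur=HOME back=0 fwd=1
After 3 (visit(A)): cur=A back=1 fwd=0
After 4 (visit(Q)): cur=Q back=2 fwd=0
After 5 (back): cur=A back=1 fwd=1
After 6 (forward): cur=Q back=2 fwd=0
After 7 (visit(X)): cur=X back=3 fwd=0
After 8 (visit(D)): cur=D back=4 fwd=0
After 9 (back): cur=X back=3 fwd=1
After 10 (visit(U)): cur=U back=4 fwd=0
After 11 (back): cur=X back=3 fwd=1
After 12 (forward): cur=U back=4 fwd=0
After 13 (back): cur=X back=3 fwd=1

Answer: X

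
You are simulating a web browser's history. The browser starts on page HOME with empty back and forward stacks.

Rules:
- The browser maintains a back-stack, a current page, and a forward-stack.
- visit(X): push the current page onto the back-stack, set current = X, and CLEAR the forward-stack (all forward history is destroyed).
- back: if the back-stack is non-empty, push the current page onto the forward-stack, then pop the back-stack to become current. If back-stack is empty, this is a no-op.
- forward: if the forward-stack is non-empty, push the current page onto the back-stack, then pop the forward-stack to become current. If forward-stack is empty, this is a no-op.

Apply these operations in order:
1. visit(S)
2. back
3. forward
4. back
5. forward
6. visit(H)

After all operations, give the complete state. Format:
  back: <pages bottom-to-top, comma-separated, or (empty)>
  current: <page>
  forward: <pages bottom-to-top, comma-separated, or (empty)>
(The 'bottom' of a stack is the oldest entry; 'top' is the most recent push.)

After 1 (visit(S)): cur=S back=1 fwd=0
After 2 (back): cur=HOME back=0 fwd=1
After 3 (forward): cur=S back=1 fwd=0
After 4 (back): cur=HOME back=0 fwd=1
After 5 (forward): cur=S back=1 fwd=0
After 6 (visit(H)): cur=H back=2 fwd=0

Answer: back: HOME,S
current: H
forward: (empty)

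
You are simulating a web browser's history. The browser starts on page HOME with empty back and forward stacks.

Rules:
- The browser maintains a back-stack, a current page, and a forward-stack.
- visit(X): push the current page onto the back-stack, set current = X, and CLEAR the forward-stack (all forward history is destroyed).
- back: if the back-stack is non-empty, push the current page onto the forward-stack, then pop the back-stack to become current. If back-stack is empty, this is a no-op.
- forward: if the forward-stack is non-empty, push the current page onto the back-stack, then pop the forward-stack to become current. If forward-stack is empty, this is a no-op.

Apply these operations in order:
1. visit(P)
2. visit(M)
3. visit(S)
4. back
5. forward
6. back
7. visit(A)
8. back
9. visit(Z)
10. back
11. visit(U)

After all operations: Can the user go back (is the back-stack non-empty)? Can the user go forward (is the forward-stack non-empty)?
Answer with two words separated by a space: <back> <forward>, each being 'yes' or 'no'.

Answer: yes no

Derivation:
After 1 (visit(P)): cur=P back=1 fwd=0
After 2 (visit(M)): cur=M back=2 fwd=0
After 3 (visit(S)): cur=S back=3 fwd=0
After 4 (back): cur=M back=2 fwd=1
After 5 (forward): cur=S back=3 fwd=0
After 6 (back): cur=M back=2 fwd=1
After 7 (visit(A)): cur=A back=3 fwd=0
After 8 (back): cur=M back=2 fwd=1
After 9 (visit(Z)): cur=Z back=3 fwd=0
After 10 (back): cur=M back=2 fwd=1
After 11 (visit(U)): cur=U back=3 fwd=0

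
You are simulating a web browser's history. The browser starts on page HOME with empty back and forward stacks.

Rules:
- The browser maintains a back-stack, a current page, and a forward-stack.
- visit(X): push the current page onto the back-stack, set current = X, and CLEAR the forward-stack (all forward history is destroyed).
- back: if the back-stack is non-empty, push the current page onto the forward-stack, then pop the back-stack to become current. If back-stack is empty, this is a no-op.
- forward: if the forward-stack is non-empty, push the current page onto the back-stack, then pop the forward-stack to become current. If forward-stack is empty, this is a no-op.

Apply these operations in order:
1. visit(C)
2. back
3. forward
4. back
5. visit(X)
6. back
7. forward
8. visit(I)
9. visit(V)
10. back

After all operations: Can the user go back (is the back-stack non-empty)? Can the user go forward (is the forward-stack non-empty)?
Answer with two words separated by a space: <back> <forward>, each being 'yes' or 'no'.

Answer: yes yes

Derivation:
After 1 (visit(C)): cur=C back=1 fwd=0
After 2 (back): cur=HOME back=0 fwd=1
After 3 (forward): cur=C back=1 fwd=0
After 4 (back): cur=HOME back=0 fwd=1
After 5 (visit(X)): cur=X back=1 fwd=0
After 6 (back): cur=HOME back=0 fwd=1
After 7 (forward): cur=X back=1 fwd=0
After 8 (visit(I)): cur=I back=2 fwd=0
After 9 (visit(V)): cur=V back=3 fwd=0
After 10 (back): cur=I back=2 fwd=1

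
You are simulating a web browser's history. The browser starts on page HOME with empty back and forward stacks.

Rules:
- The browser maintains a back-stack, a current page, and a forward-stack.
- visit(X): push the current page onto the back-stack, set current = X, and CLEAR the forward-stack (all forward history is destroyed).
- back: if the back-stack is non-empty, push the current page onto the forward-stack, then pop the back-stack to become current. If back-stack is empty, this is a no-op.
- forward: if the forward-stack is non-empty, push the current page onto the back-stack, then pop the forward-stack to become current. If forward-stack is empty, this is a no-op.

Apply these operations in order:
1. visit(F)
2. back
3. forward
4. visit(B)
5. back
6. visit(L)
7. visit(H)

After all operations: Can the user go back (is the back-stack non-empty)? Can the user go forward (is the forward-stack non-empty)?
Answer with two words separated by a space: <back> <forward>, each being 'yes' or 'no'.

Answer: yes no

Derivation:
After 1 (visit(F)): cur=F back=1 fwd=0
After 2 (back): cur=HOME back=0 fwd=1
After 3 (forward): cur=F back=1 fwd=0
After 4 (visit(B)): cur=B back=2 fwd=0
After 5 (back): cur=F back=1 fwd=1
After 6 (visit(L)): cur=L back=2 fwd=0
After 7 (visit(H)): cur=H back=3 fwd=0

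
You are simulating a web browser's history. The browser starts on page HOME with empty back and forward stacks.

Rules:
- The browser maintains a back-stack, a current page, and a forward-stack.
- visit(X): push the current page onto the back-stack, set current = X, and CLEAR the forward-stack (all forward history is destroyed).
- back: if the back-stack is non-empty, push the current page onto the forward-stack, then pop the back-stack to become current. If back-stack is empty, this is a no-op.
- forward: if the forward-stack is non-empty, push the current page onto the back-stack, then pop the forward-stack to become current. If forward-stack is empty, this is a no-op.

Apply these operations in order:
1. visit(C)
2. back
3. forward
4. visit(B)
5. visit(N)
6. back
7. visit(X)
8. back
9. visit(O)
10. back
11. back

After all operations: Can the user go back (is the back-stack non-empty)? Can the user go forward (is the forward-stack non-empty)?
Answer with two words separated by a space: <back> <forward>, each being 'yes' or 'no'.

Answer: yes yes

Derivation:
After 1 (visit(C)): cur=C back=1 fwd=0
After 2 (back): cur=HOME back=0 fwd=1
After 3 (forward): cur=C back=1 fwd=0
After 4 (visit(B)): cur=B back=2 fwd=0
After 5 (visit(N)): cur=N back=3 fwd=0
After 6 (back): cur=B back=2 fwd=1
After 7 (visit(X)): cur=X back=3 fwd=0
After 8 (back): cur=B back=2 fwd=1
After 9 (visit(O)): cur=O back=3 fwd=0
After 10 (back): cur=B back=2 fwd=1
After 11 (back): cur=C back=1 fwd=2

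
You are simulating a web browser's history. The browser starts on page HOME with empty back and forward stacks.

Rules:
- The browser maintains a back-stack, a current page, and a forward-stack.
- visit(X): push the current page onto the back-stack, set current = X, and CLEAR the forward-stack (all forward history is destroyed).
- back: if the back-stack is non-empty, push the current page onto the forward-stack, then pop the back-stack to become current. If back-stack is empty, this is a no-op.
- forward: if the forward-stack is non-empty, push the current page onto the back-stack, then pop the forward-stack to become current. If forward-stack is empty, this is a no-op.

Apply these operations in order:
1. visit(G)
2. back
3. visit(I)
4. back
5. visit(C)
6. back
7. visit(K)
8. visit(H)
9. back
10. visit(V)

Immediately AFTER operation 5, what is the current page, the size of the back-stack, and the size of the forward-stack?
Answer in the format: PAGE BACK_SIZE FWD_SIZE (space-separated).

After 1 (visit(G)): cur=G back=1 fwd=0
After 2 (back): cur=HOME back=0 fwd=1
After 3 (visit(I)): cur=I back=1 fwd=0
After 4 (back): cur=HOME back=0 fwd=1
After 5 (visit(C)): cur=C back=1 fwd=0

C 1 0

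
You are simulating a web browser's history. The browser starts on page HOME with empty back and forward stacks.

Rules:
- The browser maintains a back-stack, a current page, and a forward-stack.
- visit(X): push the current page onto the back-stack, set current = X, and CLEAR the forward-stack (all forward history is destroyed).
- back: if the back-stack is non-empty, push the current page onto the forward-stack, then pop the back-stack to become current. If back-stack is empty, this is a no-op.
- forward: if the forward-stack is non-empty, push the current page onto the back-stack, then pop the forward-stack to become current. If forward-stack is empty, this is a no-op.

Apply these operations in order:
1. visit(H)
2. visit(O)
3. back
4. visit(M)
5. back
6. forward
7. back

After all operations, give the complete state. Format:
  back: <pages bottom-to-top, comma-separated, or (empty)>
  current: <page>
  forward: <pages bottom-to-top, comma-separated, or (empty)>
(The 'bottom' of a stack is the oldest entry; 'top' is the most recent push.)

After 1 (visit(H)): cur=H back=1 fwd=0
After 2 (visit(O)): cur=O back=2 fwd=0
After 3 (back): cur=H back=1 fwd=1
After 4 (visit(M)): cur=M back=2 fwd=0
After 5 (back): cur=H back=1 fwd=1
After 6 (forward): cur=M back=2 fwd=0
After 7 (back): cur=H back=1 fwd=1

Answer: back: HOME
current: H
forward: M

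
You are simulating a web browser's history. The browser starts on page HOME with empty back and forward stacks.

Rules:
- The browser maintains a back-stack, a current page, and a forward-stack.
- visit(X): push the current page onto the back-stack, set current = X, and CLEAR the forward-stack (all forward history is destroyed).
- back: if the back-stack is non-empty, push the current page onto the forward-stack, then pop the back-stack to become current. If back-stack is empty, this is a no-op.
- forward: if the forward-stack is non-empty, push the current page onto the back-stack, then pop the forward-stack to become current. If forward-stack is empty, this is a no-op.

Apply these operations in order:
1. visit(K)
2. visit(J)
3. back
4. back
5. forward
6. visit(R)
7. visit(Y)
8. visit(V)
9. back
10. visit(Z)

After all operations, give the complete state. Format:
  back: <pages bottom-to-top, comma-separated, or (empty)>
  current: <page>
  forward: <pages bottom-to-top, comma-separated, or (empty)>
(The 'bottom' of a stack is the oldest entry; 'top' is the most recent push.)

After 1 (visit(K)): cur=K back=1 fwd=0
After 2 (visit(J)): cur=J back=2 fwd=0
After 3 (back): cur=K back=1 fwd=1
After 4 (back): cur=HOME back=0 fwd=2
After 5 (forward): cur=K back=1 fwd=1
After 6 (visit(R)): cur=R back=2 fwd=0
After 7 (visit(Y)): cur=Y back=3 fwd=0
After 8 (visit(V)): cur=V back=4 fwd=0
After 9 (back): cur=Y back=3 fwd=1
After 10 (visit(Z)): cur=Z back=4 fwd=0

Answer: back: HOME,K,R,Y
current: Z
forward: (empty)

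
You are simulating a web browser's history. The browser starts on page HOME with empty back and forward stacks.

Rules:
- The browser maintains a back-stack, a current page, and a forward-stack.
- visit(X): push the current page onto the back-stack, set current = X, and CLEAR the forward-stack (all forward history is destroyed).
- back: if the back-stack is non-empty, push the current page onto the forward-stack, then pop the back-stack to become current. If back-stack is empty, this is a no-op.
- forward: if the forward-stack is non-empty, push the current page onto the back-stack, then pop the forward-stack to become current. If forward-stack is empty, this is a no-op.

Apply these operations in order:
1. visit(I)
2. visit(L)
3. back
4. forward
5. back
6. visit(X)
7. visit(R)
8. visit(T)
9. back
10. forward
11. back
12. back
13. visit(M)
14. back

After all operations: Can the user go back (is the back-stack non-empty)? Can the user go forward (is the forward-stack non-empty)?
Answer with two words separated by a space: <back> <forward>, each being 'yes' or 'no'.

Answer: yes yes

Derivation:
After 1 (visit(I)): cur=I back=1 fwd=0
After 2 (visit(L)): cur=L back=2 fwd=0
After 3 (back): cur=I back=1 fwd=1
After 4 (forward): cur=L back=2 fwd=0
After 5 (back): cur=I back=1 fwd=1
After 6 (visit(X)): cur=X back=2 fwd=0
After 7 (visit(R)): cur=R back=3 fwd=0
After 8 (visit(T)): cur=T back=4 fwd=0
After 9 (back): cur=R back=3 fwd=1
After 10 (forward): cur=T back=4 fwd=0
After 11 (back): cur=R back=3 fwd=1
After 12 (back): cur=X back=2 fwd=2
After 13 (visit(M)): cur=M back=3 fwd=0
After 14 (back): cur=X back=2 fwd=1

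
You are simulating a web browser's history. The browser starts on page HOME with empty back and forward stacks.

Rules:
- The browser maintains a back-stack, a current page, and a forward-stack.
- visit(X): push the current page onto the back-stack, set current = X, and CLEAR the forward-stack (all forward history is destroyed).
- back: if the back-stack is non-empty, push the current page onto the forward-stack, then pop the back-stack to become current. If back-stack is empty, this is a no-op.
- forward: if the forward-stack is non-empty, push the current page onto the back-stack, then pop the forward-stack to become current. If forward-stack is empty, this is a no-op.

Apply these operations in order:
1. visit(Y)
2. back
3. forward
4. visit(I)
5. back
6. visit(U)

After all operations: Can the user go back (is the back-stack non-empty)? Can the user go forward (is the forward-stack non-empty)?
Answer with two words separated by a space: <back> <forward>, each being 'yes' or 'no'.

After 1 (visit(Y)): cur=Y back=1 fwd=0
After 2 (back): cur=HOME back=0 fwd=1
After 3 (forward): cur=Y back=1 fwd=0
After 4 (visit(I)): cur=I back=2 fwd=0
After 5 (back): cur=Y back=1 fwd=1
After 6 (visit(U)): cur=U back=2 fwd=0

Answer: yes no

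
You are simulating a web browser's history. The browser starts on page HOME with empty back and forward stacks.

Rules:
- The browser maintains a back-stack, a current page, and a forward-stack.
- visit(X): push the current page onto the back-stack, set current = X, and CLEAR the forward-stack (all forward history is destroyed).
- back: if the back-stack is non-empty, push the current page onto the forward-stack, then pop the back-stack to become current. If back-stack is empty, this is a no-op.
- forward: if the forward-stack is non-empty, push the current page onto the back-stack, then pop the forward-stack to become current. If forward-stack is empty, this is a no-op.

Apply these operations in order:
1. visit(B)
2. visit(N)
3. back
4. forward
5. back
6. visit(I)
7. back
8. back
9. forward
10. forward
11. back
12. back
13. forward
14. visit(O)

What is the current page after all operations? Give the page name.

Answer: O

Derivation:
After 1 (visit(B)): cur=B back=1 fwd=0
After 2 (visit(N)): cur=N back=2 fwd=0
After 3 (back): cur=B back=1 fwd=1
After 4 (forward): cur=N back=2 fwd=0
After 5 (back): cur=B back=1 fwd=1
After 6 (visit(I)): cur=I back=2 fwd=0
After 7 (back): cur=B back=1 fwd=1
After 8 (back): cur=HOME back=0 fwd=2
After 9 (forward): cur=B back=1 fwd=1
After 10 (forward): cur=I back=2 fwd=0
After 11 (back): cur=B back=1 fwd=1
After 12 (back): cur=HOME back=0 fwd=2
After 13 (forward): cur=B back=1 fwd=1
After 14 (visit(O)): cur=O back=2 fwd=0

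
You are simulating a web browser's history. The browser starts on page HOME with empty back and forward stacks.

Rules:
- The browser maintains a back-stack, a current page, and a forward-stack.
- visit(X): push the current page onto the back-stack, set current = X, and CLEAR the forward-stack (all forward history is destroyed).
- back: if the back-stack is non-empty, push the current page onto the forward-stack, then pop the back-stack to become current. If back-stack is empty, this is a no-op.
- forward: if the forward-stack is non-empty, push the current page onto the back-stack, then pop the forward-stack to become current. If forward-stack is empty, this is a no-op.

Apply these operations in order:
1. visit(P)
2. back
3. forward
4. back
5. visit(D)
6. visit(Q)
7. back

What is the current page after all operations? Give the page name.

Answer: D

Derivation:
After 1 (visit(P)): cur=P back=1 fwd=0
After 2 (back): cur=HOME back=0 fwd=1
After 3 (forward): cur=P back=1 fwd=0
After 4 (back): cur=HOME back=0 fwd=1
After 5 (visit(D)): cur=D back=1 fwd=0
After 6 (visit(Q)): cur=Q back=2 fwd=0
After 7 (back): cur=D back=1 fwd=1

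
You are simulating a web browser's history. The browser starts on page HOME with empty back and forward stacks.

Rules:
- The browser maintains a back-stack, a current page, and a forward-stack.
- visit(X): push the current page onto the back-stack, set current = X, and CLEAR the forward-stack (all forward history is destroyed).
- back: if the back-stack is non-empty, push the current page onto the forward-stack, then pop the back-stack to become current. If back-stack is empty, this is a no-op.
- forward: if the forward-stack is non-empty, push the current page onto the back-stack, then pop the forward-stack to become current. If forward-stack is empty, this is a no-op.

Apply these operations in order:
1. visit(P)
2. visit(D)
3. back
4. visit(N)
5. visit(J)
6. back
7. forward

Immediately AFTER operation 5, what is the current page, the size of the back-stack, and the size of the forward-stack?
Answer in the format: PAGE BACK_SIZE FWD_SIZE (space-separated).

After 1 (visit(P)): cur=P back=1 fwd=0
After 2 (visit(D)): cur=D back=2 fwd=0
After 3 (back): cur=P back=1 fwd=1
After 4 (visit(N)): cur=N back=2 fwd=0
After 5 (visit(J)): cur=J back=3 fwd=0

J 3 0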